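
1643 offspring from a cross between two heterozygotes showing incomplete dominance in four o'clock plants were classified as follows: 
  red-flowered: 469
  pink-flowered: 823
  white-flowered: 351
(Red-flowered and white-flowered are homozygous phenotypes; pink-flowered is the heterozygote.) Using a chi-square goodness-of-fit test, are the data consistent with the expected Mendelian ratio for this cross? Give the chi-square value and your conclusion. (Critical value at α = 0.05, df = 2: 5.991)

With incomplete dominance, a heterozygote × heterozygote cross gives a 1:2:1 phenotypic ratio.
Expected counts for N = 1643 under a 1:2:1 ratio (total parts = 4):
  red-flowered: 1643 × 1/4 = 410.75
  pink-flowered: 1643 × 2/4 = 821.5
  white-flowered: 1643 × 1/4 = 410.75
χ² = Σ (O − E)² / E
  red-flowered: (469 − 410.75)² / 410.75 = 8.2607
  pink-flowered: (823 − 821.5)² / 821.5 = 0.0027
  white-flowered: (351 − 410.75)² / 410.75 = 8.6916
χ² = 8.2607 + 0.0027 + 8.6916 = 16.955
Degrees of freedom = 3 − 1 = 2; critical value at α = 0.05 is 5.991.
Since 16.955 > 5.991, we reject the null hypothesis — the data do not fit the 1:2:1 ratio.

16.955; not consistent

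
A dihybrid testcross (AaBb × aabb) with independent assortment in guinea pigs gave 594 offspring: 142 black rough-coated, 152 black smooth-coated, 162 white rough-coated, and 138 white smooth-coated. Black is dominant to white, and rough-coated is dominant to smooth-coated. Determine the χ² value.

2.337

A dihybrid testcross with independent assortment gives a 1:1:1:1 ratio.
The 1:1:1:1 ratio has 4 parts, so with N = 594 the expected counts are:
  black rough-coated: 594 × 1/4 = 148.5
  black smooth-coated: 594 × 1/4 = 148.5
  white rough-coated: 594 × 1/4 = 148.5
  white smooth-coated: 594 × 1/4 = 148.5
χ² = Σ (O − E)² / E
  black rough-coated: (142 − 148.5)² / 148.5 = 0.2845
  black smooth-coated: (152 − 148.5)² / 148.5 = 0.0825
  white rough-coated: (162 − 148.5)² / 148.5 = 1.2273
  white smooth-coated: (138 − 148.5)² / 148.5 = 0.7424
χ² = 0.2845 + 0.0825 + 1.2273 + 0.7424 = 2.3367 ≈ 2.337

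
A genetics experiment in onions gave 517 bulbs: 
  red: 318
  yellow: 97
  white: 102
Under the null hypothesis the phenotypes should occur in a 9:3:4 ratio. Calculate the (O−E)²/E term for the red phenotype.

2.542

Total ratio parts = 16. Expected numbers out of 517:
  red: 517 × 9/16 = 290.8125
  yellow: 517 × 3/16 = 96.9375
  white: 517 × 4/16 = 129.25
Contribution of red: (318 − 290.8125)² / 290.8125 = 2.5417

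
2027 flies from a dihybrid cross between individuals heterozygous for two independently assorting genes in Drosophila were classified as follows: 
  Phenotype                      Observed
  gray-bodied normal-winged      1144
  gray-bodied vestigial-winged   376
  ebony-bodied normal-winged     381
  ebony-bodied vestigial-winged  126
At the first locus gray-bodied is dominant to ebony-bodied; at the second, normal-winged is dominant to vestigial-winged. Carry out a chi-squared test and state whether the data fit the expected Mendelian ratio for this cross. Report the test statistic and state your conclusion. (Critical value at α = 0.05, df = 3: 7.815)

A dihybrid F₂ with independent assortment and complete dominance at both loci gives a 9:3:3:1 phenotypic ratio.
The 9:3:3:1 ratio has 16 parts, so with N = 2027 the expected counts are:
  gray-bodied normal-winged: 2027 × 9/16 = 1140.1875
  gray-bodied vestigial-winged: 2027 × 3/16 = 380.0625
  ebony-bodied normal-winged: 2027 × 3/16 = 380.0625
  ebony-bodied vestigial-winged: 2027 × 1/16 = 126.6875
χ² = Σ (O − E)² / E
  gray-bodied normal-winged: (1144 − 1140.1875)² / 1140.1875 = 0.0127
  gray-bodied vestigial-winged: (376 − 380.0625)² / 380.0625 = 0.0434
  ebony-bodied normal-winged: (381 − 380.0625)² / 380.0625 = 0.0023
  ebony-bodied vestigial-winged: (126 − 126.6875)² / 126.6875 = 0.0037
χ² = 0.0127 + 0.0434 + 0.0023 + 0.0037 = 0.0621 ≈ 0.062
Degrees of freedom = 4 − 1 = 3; critical value at α = 0.05 is 7.815.
Since 0.062 < 7.815, we fail to reject the null hypothesis — the data are consistent with the 9:3:3:1 ratio.

0.062; consistent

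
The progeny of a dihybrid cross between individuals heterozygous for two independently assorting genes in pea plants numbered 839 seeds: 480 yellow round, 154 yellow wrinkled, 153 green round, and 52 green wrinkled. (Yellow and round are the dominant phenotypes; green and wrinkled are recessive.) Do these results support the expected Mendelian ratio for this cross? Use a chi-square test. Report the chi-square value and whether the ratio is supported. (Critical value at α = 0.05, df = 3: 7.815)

0.329; consistent

A dihybrid F₂ with independent assortment and complete dominance at both loci gives a 9:3:3:1 phenotypic ratio.
Total ratio parts = 16. Expected numbers out of 839:
  yellow round: 839 × 9/16 = 471.9375
  yellow wrinkled: 839 × 3/16 = 157.3125
  green round: 839 × 3/16 = 157.3125
  green wrinkled: 839 × 1/16 = 52.4375
χ² = Σ (O − E)² / E
  yellow round: (480 − 471.9375)² / 471.9375 = 0.1377
  yellow wrinkled: (154 − 157.3125)² / 157.3125 = 0.0698
  green round: (153 − 157.3125)² / 157.3125 = 0.1182
  green wrinkled: (52 − 52.4375)² / 52.4375 = 0.0037
χ² = 0.1377 + 0.0698 + 0.1182 + 0.0037 = 0.3294 ≈ 0.329
Degrees of freedom = 4 − 1 = 3; critical value at α = 0.05 is 7.815.
Since 0.329 < 7.815, we fail to reject the null hypothesis — the data are consistent with the 9:3:3:1 ratio.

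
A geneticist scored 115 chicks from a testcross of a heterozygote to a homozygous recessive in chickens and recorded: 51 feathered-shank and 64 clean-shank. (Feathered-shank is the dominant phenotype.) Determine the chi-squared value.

A testcross of a heterozygote (Aa × aa) gives a 1:1 phenotypic ratio.
The 1:1 ratio has 2 parts, so with N = 115 the expected counts are:
  feathered-shank: 115 × 1/2 = 57.5
  clean-shank: 115 × 1/2 = 57.5
χ² = Σ (O − E)² / E
  feathered-shank: (51 − 57.5)² / 57.5 = 0.7348
  clean-shank: (64 − 57.5)² / 57.5 = 0.7348
χ² = 0.7348 + 0.7348 = 1.4696 ≈ 1.470

1.470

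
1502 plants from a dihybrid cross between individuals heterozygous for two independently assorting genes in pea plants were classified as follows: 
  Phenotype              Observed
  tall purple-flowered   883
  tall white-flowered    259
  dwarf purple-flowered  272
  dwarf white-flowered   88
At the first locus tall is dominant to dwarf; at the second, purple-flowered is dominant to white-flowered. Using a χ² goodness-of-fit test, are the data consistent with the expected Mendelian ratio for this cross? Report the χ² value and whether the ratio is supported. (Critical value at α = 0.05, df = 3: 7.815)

A dihybrid F₂ with independent assortment and complete dominance at both loci gives a 9:3:3:1 phenotypic ratio.
Total ratio parts = 16. Expected numbers out of 1502:
  tall purple-flowered: 1502 × 9/16 = 844.875
  tall white-flowered: 1502 × 3/16 = 281.625
  dwarf purple-flowered: 1502 × 3/16 = 281.625
  dwarf white-flowered: 1502 × 1/16 = 93.875
χ² = Σ (O − E)² / E
  tall purple-flowered: (883 − 844.875)² / 844.875 = 1.7204
  tall white-flowered: (259 − 281.625)² / 281.625 = 1.8176
  dwarf purple-flowered: (272 − 281.625)² / 281.625 = 0.3290
  dwarf white-flowered: (88 − 93.875)² / 93.875 = 0.3677
χ² = 1.7204 + 1.8176 + 0.3290 + 0.3677 = 4.2347 ≈ 4.235
Degrees of freedom = 4 − 1 = 3; critical value at α = 0.05 is 7.815.
Since 4.235 < 7.815, we fail to reject the null hypothesis — the data are consistent with the 9:3:3:1 ratio.

4.235; consistent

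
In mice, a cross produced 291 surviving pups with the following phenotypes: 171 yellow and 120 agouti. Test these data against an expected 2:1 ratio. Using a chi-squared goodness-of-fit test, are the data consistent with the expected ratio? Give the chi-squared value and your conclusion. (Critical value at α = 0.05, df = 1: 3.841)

8.180; not consistent

The 2:1 ratio has 3 parts, so with N = 291 the expected counts are:
  yellow: 291 × 2/3 = 194
  agouti: 291 × 1/3 = 97
χ² = Σ (O − E)² / E
  yellow: (171 − 194)² / 194 = 2.7268
  agouti: (120 − 97)² / 97 = 5.4536
χ² = 2.7268 + 5.4536 = 8.1804 ≈ 8.180
Degrees of freedom = 2 − 1 = 1; critical value at α = 0.05 is 3.841.
Since 8.180 > 3.841, we reject the null hypothesis — the data do not fit the 2:1 ratio.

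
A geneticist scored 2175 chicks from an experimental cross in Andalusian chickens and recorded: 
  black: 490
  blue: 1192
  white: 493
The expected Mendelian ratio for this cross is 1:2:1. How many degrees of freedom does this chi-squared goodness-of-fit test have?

2

A goodness-of-fit test with 3 phenotype classes has df = 3 − 1 = 2.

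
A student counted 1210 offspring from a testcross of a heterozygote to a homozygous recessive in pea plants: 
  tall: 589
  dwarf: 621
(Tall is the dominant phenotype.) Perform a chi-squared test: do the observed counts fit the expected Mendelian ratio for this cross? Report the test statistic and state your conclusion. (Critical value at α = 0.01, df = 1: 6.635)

A testcross of a heterozygote (Aa × aa) gives a 1:1 phenotypic ratio.
The 1:1 ratio has 2 parts, so with N = 1210 the expected counts are:
  tall: 1210 × 1/2 = 605
  dwarf: 1210 × 1/2 = 605
χ² = Σ (O − E)² / E
  tall: (589 − 605)² / 605 = 0.4231
  dwarf: (621 − 605)² / 605 = 0.4231
χ² = 0.4231 + 0.4231 = 0.8462 ≈ 0.846
Degrees of freedom = 2 − 1 = 1; critical value at α = 0.01 is 6.635.
Since 0.846 < 6.635, we fail to reject the null hypothesis — the data are consistent with the 1:1 ratio.

0.846; consistent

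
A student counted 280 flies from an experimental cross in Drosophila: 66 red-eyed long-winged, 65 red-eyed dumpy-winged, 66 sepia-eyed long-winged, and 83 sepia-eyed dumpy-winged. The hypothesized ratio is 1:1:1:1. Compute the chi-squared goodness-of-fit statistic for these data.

Total ratio parts = 4. Expected numbers out of 280:
  red-eyed long-winged: 280 × 1/4 = 70
  red-eyed dumpy-winged: 280 × 1/4 = 70
  sepia-eyed long-winged: 280 × 1/4 = 70
  sepia-eyed dumpy-winged: 280 × 1/4 = 70
χ² = Σ (O − E)² / E
  red-eyed long-winged: (66 − 70)² / 70 = 0.2286
  red-eyed dumpy-winged: (65 − 70)² / 70 = 0.3571
  sepia-eyed long-winged: (66 − 70)² / 70 = 0.2286
  sepia-eyed dumpy-winged: (83 − 70)² / 70 = 2.4143
χ² = 0.2286 + 0.3571 + 0.2286 + 2.4143 = 3.2286 ≈ 3.229

3.229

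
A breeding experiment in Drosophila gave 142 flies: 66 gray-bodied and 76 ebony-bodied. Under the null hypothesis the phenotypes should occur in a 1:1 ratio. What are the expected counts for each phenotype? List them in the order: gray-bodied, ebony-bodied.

The 1:1 ratio has 2 parts, so with N = 142 the expected counts are:
  gray-bodied: 142 × 1/2 = 71
  ebony-bodied: 142 × 1/2 = 71

71, 71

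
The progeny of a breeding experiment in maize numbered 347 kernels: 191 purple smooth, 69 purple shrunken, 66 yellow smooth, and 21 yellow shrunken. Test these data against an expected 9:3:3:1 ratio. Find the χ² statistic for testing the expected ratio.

0.363

Expected counts for N = 347 under a 9:3:3:1 ratio (total parts = 16):
  purple smooth: 347 × 9/16 = 195.1875
  purple shrunken: 347 × 3/16 = 65.0625
  yellow smooth: 347 × 3/16 = 65.0625
  yellow shrunken: 347 × 1/16 = 21.6875
χ² = Σ (O − E)² / E
  purple smooth: (191 − 195.1875)² / 195.1875 = 0.0898
  purple shrunken: (69 − 65.0625)² / 65.0625 = 0.2383
  yellow smooth: (66 − 65.0625)² / 65.0625 = 0.0135
  yellow shrunken: (21 − 21.6875)² / 21.6875 = 0.0218
χ² = 0.0898 + 0.2383 + 0.0135 + 0.0218 = 0.3634 ≈ 0.363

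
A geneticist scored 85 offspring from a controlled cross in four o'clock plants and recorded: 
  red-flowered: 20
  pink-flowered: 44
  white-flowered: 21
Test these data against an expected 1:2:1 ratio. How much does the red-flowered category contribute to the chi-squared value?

Expected counts for N = 85 under a 1:2:1 ratio (total parts = 4):
  red-flowered: 85 × 1/4 = 21.25
  pink-flowered: 85 × 2/4 = 42.5
  white-flowered: 85 × 1/4 = 21.25
Contribution of red-flowered: (20 − 21.25)² / 21.25 = 0.0735

0.074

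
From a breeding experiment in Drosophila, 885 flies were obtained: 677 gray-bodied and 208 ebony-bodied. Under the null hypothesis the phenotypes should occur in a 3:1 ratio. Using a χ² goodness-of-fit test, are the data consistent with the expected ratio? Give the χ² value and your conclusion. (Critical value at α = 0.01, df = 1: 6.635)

1.058; consistent

The 3:1 ratio has 4 parts, so with N = 885 the expected counts are:
  gray-bodied: 885 × 3/4 = 663.75
  ebony-bodied: 885 × 1/4 = 221.25
χ² = Σ (O − E)² / E
  gray-bodied: (677 − 663.75)² / 663.75 = 0.2645
  ebony-bodied: (208 − 221.25)² / 221.25 = 0.7935
χ² = 0.2645 + 0.7935 = 1.058
Degrees of freedom = 2 − 1 = 1; critical value at α = 0.01 is 6.635.
Since 1.058 < 6.635, we fail to reject the null hypothesis — the data are consistent with the 3:1 ratio.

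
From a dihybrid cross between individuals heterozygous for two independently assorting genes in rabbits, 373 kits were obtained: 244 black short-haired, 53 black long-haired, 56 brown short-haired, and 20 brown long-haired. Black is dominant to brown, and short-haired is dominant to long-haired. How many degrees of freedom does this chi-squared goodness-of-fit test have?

A dihybrid F₂ with independent assortment and complete dominance at both loci gives a 9:3:3:1 phenotypic ratio.
A goodness-of-fit test with 4 phenotype classes has df = 4 − 1 = 3.

3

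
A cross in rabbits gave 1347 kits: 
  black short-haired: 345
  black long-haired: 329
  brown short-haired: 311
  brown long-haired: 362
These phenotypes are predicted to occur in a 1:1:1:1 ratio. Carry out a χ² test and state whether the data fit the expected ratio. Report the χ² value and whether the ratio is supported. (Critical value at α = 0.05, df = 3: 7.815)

4.243; consistent

Total ratio parts = 4. Expected numbers out of 1347:
  black short-haired: 1347 × 1/4 = 336.75
  black long-haired: 1347 × 1/4 = 336.75
  brown short-haired: 1347 × 1/4 = 336.75
  brown long-haired: 1347 × 1/4 = 336.75
χ² = Σ (O − E)² / E
  black short-haired: (345 − 336.75)² / 336.75 = 0.2021
  black long-haired: (329 − 336.75)² / 336.75 = 0.1784
  brown short-haired: (311 − 336.75)² / 336.75 = 1.9690
  brown long-haired: (362 − 336.75)² / 336.75 = 1.8933
χ² = 0.2021 + 0.1784 + 1.9690 + 1.8933 = 4.2428 ≈ 4.243
Degrees of freedom = 4 − 1 = 3; critical value at α = 0.05 is 7.815.
Since 4.243 < 7.815, we fail to reject the null hypothesis — the data are consistent with the 1:1:1:1 ratio.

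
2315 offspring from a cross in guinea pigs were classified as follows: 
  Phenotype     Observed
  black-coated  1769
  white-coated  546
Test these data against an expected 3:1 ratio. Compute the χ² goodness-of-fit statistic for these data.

Total ratio parts = 4. Expected numbers out of 2315:
  black-coated: 2315 × 3/4 = 1736.25
  white-coated: 2315 × 1/4 = 578.75
χ² = Σ (O − E)² / E
  black-coated: (1769 − 1736.25)² / 1736.25 = 0.6177
  white-coated: (546 − 578.75)² / 578.75 = 1.8532
χ² = 0.6177 + 1.8532 = 2.4709 ≈ 2.471

2.471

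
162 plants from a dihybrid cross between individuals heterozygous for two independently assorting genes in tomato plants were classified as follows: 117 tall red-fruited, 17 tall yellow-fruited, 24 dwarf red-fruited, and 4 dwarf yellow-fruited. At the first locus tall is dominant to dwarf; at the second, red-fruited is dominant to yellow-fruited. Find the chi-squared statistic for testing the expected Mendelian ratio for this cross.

A dihybrid F₂ with independent assortment and complete dominance at both loci gives a 9:3:3:1 phenotypic ratio.
The 9:3:3:1 ratio has 16 parts, so with N = 162 the expected counts are:
  tall red-fruited: 162 × 9/16 = 91.125
  tall yellow-fruited: 162 × 3/16 = 30.375
  dwarf red-fruited: 162 × 3/16 = 30.375
  dwarf yellow-fruited: 162 × 1/16 = 10.125
χ² = Σ (O − E)² / E
  tall red-fruited: (117 − 91.125)² / 91.125 = 7.3472
  tall yellow-fruited: (17 − 30.375)² / 30.375 = 5.8894
  dwarf red-fruited: (24 − 30.375)² / 30.375 = 1.3380
  dwarf yellow-fruited: (4 − 10.125)² / 10.125 = 3.7052
χ² = 7.3472 + 5.8894 + 1.3380 + 3.7052 = 18.2798 ≈ 18.280

18.280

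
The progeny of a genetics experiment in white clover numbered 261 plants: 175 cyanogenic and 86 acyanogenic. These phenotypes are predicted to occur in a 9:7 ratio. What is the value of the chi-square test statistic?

Under the 9:7 hypothesis (Σ ratio = 16, N = 261):
  cyanogenic: 261 × 9/16 = 146.8125
  acyanogenic: 261 × 7/16 = 114.1875
χ² = Σ (O − E)² / E
  cyanogenic: (175 − 146.8125)² / 146.8125 = 5.4119
  acyanogenic: (86 − 114.1875)² / 114.1875 = 6.9582
χ² = 5.4119 + 6.9582 = 12.3701 ≈ 12.370

12.370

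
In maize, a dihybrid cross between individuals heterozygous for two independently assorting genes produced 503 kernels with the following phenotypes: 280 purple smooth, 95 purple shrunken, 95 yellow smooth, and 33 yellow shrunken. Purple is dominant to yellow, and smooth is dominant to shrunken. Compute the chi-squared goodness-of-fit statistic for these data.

A dihybrid F₂ with independent assortment and complete dominance at both loci gives a 9:3:3:1 phenotypic ratio.
Total ratio parts = 16. Expected numbers out of 503:
  purple smooth: 503 × 9/16 = 282.9375
  purple shrunken: 503 × 3/16 = 94.3125
  yellow smooth: 503 × 3/16 = 94.3125
  yellow shrunken: 503 × 1/16 = 31.4375
χ² = Σ (O − E)² / E
  purple smooth: (280 − 282.9375)² / 282.9375 = 0.0305
  purple shrunken: (95 − 94.3125)² / 94.3125 = 0.0050
  yellow smooth: (95 − 94.3125)² / 94.3125 = 0.0050
  yellow shrunken: (33 − 31.4375)² / 31.4375 = 0.0777
χ² = 0.0305 + 0.0050 + 0.0050 + 0.0777 = 0.1182 ≈ 0.118

0.118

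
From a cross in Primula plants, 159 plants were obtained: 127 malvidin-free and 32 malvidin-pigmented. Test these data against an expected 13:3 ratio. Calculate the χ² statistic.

0.198

The 13:3 ratio has 16 parts, so with N = 159 the expected counts are:
  malvidin-free: 159 × 13/16 = 129.1875
  malvidin-pigmented: 159 × 3/16 = 29.8125
χ² = Σ (O − E)² / E
  malvidin-free: (127 − 129.1875)² / 129.1875 = 0.0370
  malvidin-pigmented: (32 − 29.8125)² / 29.8125 = 0.1605
χ² = 0.0370 + 0.1605 = 0.1975 ≈ 0.198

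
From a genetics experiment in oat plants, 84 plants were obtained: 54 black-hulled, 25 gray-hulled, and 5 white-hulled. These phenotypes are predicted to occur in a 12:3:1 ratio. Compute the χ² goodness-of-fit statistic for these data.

The 12:3:1 ratio has 16 parts, so with N = 84 the expected counts are:
  black-hulled: 84 × 12/16 = 63
  gray-hulled: 84 × 3/16 = 15.75
  white-hulled: 84 × 1/16 = 5.25
χ² = Σ (O − E)² / E
  black-hulled: (54 − 63)² / 63 = 1.2857
  gray-hulled: (25 − 15.75)² / 15.75 = 5.4325
  white-hulled: (5 − 5.25)² / 5.25 = 0.0119
χ² = 1.2857 + 5.4325 + 0.0119 = 6.7301 ≈ 6.730

6.730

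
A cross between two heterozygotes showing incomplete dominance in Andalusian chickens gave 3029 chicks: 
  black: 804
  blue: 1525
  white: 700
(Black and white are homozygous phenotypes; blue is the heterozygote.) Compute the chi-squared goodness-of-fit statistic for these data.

With incomplete dominance, a heterozygote × heterozygote cross gives a 1:2:1 phenotypic ratio.
Expected counts for N = 3029 under a 1:2:1 ratio (total parts = 4):
  black: 3029 × 1/4 = 757.25
  blue: 3029 × 2/4 = 1514.5
  white: 3029 × 1/4 = 757.25
χ² = Σ (O − E)² / E
  black: (804 − 757.25)² / 757.25 = 2.8862
  blue: (1525 − 1514.5)² / 1514.5 = 0.0728
  white: (700 − 757.25)² / 757.25 = 4.3282
χ² = 2.8862 + 0.0728 + 4.3282 = 7.2872 ≈ 7.287

7.287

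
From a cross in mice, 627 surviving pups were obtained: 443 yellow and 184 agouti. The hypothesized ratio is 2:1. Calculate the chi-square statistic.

4.486

Under the 2:1 hypothesis (Σ ratio = 3, N = 627):
  yellow: 627 × 2/3 = 418
  agouti: 627 × 1/3 = 209
χ² = Σ (O − E)² / E
  yellow: (443 − 418)² / 418 = 1.4952
  agouti: (184 − 209)² / 209 = 2.9904
χ² = 1.4952 + 2.9904 = 4.4856 ≈ 4.486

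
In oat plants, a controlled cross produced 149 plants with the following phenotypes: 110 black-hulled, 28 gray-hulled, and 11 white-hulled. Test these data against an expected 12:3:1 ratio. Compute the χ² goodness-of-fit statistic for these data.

0.333

Expected counts for N = 149 under a 12:3:1 ratio (total parts = 16):
  black-hulled: 149 × 12/16 = 111.75
  gray-hulled: 149 × 3/16 = 27.9375
  white-hulled: 149 × 1/16 = 9.3125
χ² = Σ (O − E)² / E
  black-hulled: (110 − 111.75)² / 111.75 = 0.0274
  gray-hulled: (28 − 27.9375)² / 27.9375 = 0.0001
  white-hulled: (11 − 9.3125)² / 9.3125 = 0.3058
χ² = 0.0274 + 0.0001 + 0.3058 = 0.3333 ≈ 0.333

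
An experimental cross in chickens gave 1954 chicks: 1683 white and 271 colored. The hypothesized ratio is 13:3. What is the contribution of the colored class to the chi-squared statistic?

24.828

The 13:3 ratio has 16 parts, so with N = 1954 the expected counts are:
  white: 1954 × 13/16 = 1587.625
  colored: 1954 × 3/16 = 366.375
Contribution of colored: (271 − 366.375)² / 366.375 = 24.8281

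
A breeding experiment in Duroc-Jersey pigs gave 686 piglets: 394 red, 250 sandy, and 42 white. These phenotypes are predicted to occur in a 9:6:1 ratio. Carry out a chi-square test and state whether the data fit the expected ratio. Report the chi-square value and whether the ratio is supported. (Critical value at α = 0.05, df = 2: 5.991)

Expected counts for N = 686 under a 9:6:1 ratio (total parts = 16):
  red: 686 × 9/16 = 385.875
  sandy: 686 × 6/16 = 257.25
  white: 686 × 1/16 = 42.875
χ² = Σ (O − E)² / E
  red: (394 − 385.875)² / 385.875 = 0.1711
  sandy: (250 − 257.25)² / 257.25 = 0.2043
  white: (42 − 42.875)² / 42.875 = 0.0179
χ² = 0.1711 + 0.2043 + 0.0179 = 0.3933 ≈ 0.393
Degrees of freedom = 3 − 1 = 2; critical value at α = 0.05 is 5.991.
Since 0.393 < 5.991, we fail to reject the null hypothesis — the data are consistent with the 9:6:1 ratio.

0.393; consistent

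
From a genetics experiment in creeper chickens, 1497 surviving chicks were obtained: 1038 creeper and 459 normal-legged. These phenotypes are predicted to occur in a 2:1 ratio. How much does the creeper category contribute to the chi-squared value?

1.603

Expected counts for N = 1497 under a 2:1 ratio (total parts = 3):
  creeper: 1497 × 2/3 = 998
  normal-legged: 1497 × 1/3 = 499
Contribution of creeper: (1038 − 998)² / 998 = 1.6032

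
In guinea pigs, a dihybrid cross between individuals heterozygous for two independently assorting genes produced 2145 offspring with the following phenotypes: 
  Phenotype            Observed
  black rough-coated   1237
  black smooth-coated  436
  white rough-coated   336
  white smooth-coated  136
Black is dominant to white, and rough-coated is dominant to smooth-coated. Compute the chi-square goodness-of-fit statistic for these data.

14.531

A dihybrid F₂ with independent assortment and complete dominance at both loci gives a 9:3:3:1 phenotypic ratio.
Expected counts for N = 2145 under a 9:3:3:1 ratio (total parts = 16):
  black rough-coated: 2145 × 9/16 = 1206.5625
  black smooth-coated: 2145 × 3/16 = 402.1875
  white rough-coated: 2145 × 3/16 = 402.1875
  white smooth-coated: 2145 × 1/16 = 134.0625
χ² = Σ (O − E)² / E
  black rough-coated: (1237 − 1206.5625)² / 1206.5625 = 0.7678
  black smooth-coated: (436 − 402.1875)² / 402.1875 = 2.8427
  white rough-coated: (336 − 402.1875)² / 402.1875 = 10.8924
  white smooth-coated: (136 − 134.0625)² / 134.0625 = 0.0280
χ² = 0.7678 + 2.8427 + 10.8924 + 0.0280 = 14.5309 ≈ 14.531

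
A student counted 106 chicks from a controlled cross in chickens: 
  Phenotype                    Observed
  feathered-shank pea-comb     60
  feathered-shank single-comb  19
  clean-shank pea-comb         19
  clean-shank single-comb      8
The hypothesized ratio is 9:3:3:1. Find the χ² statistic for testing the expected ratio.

0.365

The 9:3:3:1 ratio has 16 parts, so with N = 106 the expected counts are:
  feathered-shank pea-comb: 106 × 9/16 = 59.625
  feathered-shank single-comb: 106 × 3/16 = 19.875
  clean-shank pea-comb: 106 × 3/16 = 19.875
  clean-shank single-comb: 106 × 1/16 = 6.625
χ² = Σ (O − E)² / E
  feathered-shank pea-comb: (60 − 59.625)² / 59.625 = 0.0024
  feathered-shank single-comb: (19 − 19.875)² / 19.875 = 0.0385
  clean-shank pea-comb: (19 − 19.875)² / 19.875 = 0.0385
  clean-shank single-comb: (8 − 6.625)² / 6.625 = 0.2854
χ² = 0.0024 + 0.0385 + 0.0385 + 0.2854 = 0.3648 ≈ 0.365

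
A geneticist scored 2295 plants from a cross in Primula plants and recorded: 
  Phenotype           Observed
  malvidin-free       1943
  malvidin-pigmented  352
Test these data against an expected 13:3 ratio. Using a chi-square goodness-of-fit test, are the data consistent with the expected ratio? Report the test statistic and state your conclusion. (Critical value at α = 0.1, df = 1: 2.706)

Total ratio parts = 16. Expected numbers out of 2295:
  malvidin-free: 2295 × 13/16 = 1864.6875
  malvidin-pigmented: 2295 × 3/16 = 430.3125
χ² = Σ (O − E)² / E
  malvidin-free: (1943 − 1864.6875)² / 1864.6875 = 3.2889
  malvidin-pigmented: (352 − 430.3125)² / 430.3125 = 14.2521
χ² = 3.2889 + 14.2521 = 17.541
Degrees of freedom = 2 − 1 = 1; critical value at α = 0.1 is 2.706.
Since 17.541 > 2.706, we reject the null hypothesis — the data do not fit the 13:3 ratio.

17.541; not consistent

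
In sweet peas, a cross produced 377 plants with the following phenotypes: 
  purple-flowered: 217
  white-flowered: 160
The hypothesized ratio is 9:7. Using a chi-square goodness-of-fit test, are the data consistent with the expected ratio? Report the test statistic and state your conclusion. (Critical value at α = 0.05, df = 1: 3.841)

Under the 9:7 hypothesis (Σ ratio = 16, N = 377):
  purple-flowered: 377 × 9/16 = 212.0625
  white-flowered: 377 × 7/16 = 164.9375
χ² = Σ (O − E)² / E
  purple-flowered: (217 − 212.0625)² / 212.0625 = 0.1150
  white-flowered: (160 − 164.9375)² / 164.9375 = 0.1478
χ² = 0.1150 + 0.1478 = 0.2628 ≈ 0.263
Degrees of freedom = 2 − 1 = 1; critical value at α = 0.05 is 3.841.
Since 0.263 < 3.841, we fail to reject the null hypothesis — the data are consistent with the 9:7 ratio.

0.263; consistent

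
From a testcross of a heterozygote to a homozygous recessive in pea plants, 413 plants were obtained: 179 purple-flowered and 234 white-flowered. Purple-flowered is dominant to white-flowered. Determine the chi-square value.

7.324

A testcross of a heterozygote (Aa × aa) gives a 1:1 phenotypic ratio.
The 1:1 ratio has 2 parts, so with N = 413 the expected counts are:
  purple-flowered: 413 × 1/2 = 206.5
  white-flowered: 413 × 1/2 = 206.5
χ² = Σ (O − E)² / E
  purple-flowered: (179 − 206.5)² / 206.5 = 3.6622
  white-flowered: (234 − 206.5)² / 206.5 = 3.6622
χ² = 3.6622 + 3.6622 = 7.3244 ≈ 7.324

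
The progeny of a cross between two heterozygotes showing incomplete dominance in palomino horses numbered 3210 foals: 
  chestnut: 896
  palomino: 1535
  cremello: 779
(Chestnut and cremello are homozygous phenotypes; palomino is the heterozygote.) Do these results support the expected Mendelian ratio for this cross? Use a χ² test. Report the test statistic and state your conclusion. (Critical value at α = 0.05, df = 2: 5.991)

14.635; not consistent

With incomplete dominance, a heterozygote × heterozygote cross gives a 1:2:1 phenotypic ratio.
The 1:2:1 ratio has 4 parts, so with N = 3210 the expected counts are:
  chestnut: 3210 × 1/4 = 802.5
  palomino: 3210 × 2/4 = 1605
  cremello: 3210 × 1/4 = 802.5
χ² = Σ (O − E)² / E
  chestnut: (896 − 802.5)² / 802.5 = 10.8938
  palomino: (1535 − 1605)² / 1605 = 3.0530
  cremello: (779 − 802.5)² / 802.5 = 0.6882
χ² = 10.8938 + 3.0530 + 0.6882 = 14.635
Degrees of freedom = 3 − 1 = 2; critical value at α = 0.05 is 5.991.
Since 14.635 > 5.991, we reject the null hypothesis — the data do not fit the 1:2:1 ratio.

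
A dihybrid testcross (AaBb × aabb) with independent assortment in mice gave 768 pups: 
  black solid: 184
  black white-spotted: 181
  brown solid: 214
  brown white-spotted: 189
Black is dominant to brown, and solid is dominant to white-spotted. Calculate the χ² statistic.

A dihybrid testcross with independent assortment gives a 1:1:1:1 ratio.
Total ratio parts = 4. Expected numbers out of 768:
  black solid: 768 × 1/4 = 192
  black white-spotted: 768 × 1/4 = 192
  brown solid: 768 × 1/4 = 192
  brown white-spotted: 768 × 1/4 = 192
χ² = Σ (O − E)² / E
  black solid: (184 − 192)² / 192 = 0.3333
  black white-spotted: (181 − 192)² / 192 = 0.6302
  brown solid: (214 − 192)² / 192 = 2.5208
  brown white-spotted: (189 − 192)² / 192 = 0.0469
χ² = 0.3333 + 0.6302 + 2.5208 + 0.0469 = 3.5312 ≈ 3.531

3.531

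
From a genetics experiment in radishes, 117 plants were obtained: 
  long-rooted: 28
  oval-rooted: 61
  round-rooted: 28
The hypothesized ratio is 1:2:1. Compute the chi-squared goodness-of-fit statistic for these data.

Under the 1:2:1 hypothesis (Σ ratio = 4, N = 117):
  long-rooted: 117 × 1/4 = 29.25
  oval-rooted: 117 × 2/4 = 58.5
  round-rooted: 117 × 1/4 = 29.25
χ² = Σ (O − E)² / E
  long-rooted: (28 − 29.25)² / 29.25 = 0.0534
  oval-rooted: (61 − 58.5)² / 58.5 = 0.1068
  round-rooted: (28 − 29.25)² / 29.25 = 0.0534
χ² = 0.0534 + 0.1068 + 0.0534 = 0.2136 ≈ 0.214

0.214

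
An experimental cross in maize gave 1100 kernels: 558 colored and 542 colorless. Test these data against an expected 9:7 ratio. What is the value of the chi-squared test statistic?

13.633

Under the 9:7 hypothesis (Σ ratio = 16, N = 1100):
  colored: 1100 × 9/16 = 618.75
  colorless: 1100 × 7/16 = 481.25
χ² = Σ (O − E)² / E
  colored: (558 − 618.75)² / 618.75 = 5.9645
  colorless: (542 − 481.25)² / 481.25 = 7.6687
χ² = 5.9645 + 7.6687 = 13.6332 ≈ 13.633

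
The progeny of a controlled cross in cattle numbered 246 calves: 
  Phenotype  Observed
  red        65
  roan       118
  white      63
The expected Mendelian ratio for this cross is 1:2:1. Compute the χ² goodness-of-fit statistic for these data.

Under the 1:2:1 hypothesis (Σ ratio = 4, N = 246):
  red: 246 × 1/4 = 61.5
  roan: 246 × 2/4 = 123
  white: 246 × 1/4 = 61.5
χ² = Σ (O − E)² / E
  red: (65 − 61.5)² / 61.5 = 0.1992
  roan: (118 − 123)² / 123 = 0.2033
  white: (63 − 61.5)² / 61.5 = 0.0366
χ² = 0.1992 + 0.2033 + 0.0366 = 0.4391 ≈ 0.439

0.439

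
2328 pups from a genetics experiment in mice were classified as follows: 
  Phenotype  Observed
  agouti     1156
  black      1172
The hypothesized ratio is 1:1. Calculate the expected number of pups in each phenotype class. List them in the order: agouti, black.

Total ratio parts = 2. Expected numbers out of 2328:
  agouti: 2328 × 1/2 = 1164
  black: 2328 × 1/2 = 1164

1164, 1164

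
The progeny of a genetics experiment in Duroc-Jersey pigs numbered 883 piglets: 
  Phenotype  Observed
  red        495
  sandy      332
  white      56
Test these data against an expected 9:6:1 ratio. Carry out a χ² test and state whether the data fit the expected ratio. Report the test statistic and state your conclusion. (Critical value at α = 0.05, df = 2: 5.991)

0.020; consistent

Under the 9:6:1 hypothesis (Σ ratio = 16, N = 883):
  red: 883 × 9/16 = 496.6875
  sandy: 883 × 6/16 = 331.125
  white: 883 × 1/16 = 55.1875
χ² = Σ (O − E)² / E
  red: (495 − 496.6875)² / 496.6875 = 0.0057
  sandy: (332 − 331.125)² / 331.125 = 0.0023
  white: (56 − 55.1875)² / 55.1875 = 0.0120
χ² = 0.0057 + 0.0023 + 0.0120 = 0.020
Degrees of freedom = 3 − 1 = 2; critical value at α = 0.05 is 5.991.
Since 0.020 < 5.991, we fail to reject the null hypothesis — the data are consistent with the 9:6:1 ratio.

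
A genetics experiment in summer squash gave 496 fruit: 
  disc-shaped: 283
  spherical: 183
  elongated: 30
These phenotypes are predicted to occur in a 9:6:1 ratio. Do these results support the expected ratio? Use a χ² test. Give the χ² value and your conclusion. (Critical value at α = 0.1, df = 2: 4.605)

Expected counts for N = 496 under a 9:6:1 ratio (total parts = 16):
  disc-shaped: 496 × 9/16 = 279
  spherical: 496 × 6/16 = 186
  elongated: 496 × 1/16 = 31
χ² = Σ (O − E)² / E
  disc-shaped: (283 − 279)² / 279 = 0.0573
  spherical: (183 − 186)² / 186 = 0.0484
  elongated: (30 − 31)² / 31 = 0.0323
χ² = 0.0573 + 0.0484 + 0.0323 = 0.138
Degrees of freedom = 3 − 1 = 2; critical value at α = 0.1 is 4.605.
Since 0.138 < 4.605, we fail to reject the null hypothesis — the data are consistent with the 9:6:1 ratio.

0.138; consistent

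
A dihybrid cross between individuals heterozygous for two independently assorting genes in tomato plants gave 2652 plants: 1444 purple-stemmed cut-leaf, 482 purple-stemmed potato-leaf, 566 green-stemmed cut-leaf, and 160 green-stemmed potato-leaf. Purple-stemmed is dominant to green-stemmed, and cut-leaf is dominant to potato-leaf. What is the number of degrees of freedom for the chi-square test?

A dihybrid F₂ with independent assortment and complete dominance at both loci gives a 9:3:3:1 phenotypic ratio.
A goodness-of-fit test with 4 phenotype classes has df = 4 − 1 = 3.

3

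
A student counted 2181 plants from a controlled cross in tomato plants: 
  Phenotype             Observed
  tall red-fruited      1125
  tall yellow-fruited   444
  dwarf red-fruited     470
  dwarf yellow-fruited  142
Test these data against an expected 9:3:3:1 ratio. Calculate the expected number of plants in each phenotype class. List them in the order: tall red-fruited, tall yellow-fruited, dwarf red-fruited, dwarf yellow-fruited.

The 9:3:3:1 ratio has 16 parts, so with N = 2181 the expected counts are:
  tall red-fruited: 2181 × 9/16 = 1226.8125
  tall yellow-fruited: 2181 × 3/16 = 408.9375
  dwarf red-fruited: 2181 × 3/16 = 408.9375
  dwarf yellow-fruited: 2181 × 1/16 = 136.3125

1226.8125, 408.9375, 408.9375, 136.3125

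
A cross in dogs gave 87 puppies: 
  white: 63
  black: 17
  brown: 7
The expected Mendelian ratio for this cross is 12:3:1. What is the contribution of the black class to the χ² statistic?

Total ratio parts = 16. Expected numbers out of 87:
  white: 87 × 12/16 = 65.25
  black: 87 × 3/16 = 16.3125
  brown: 87 × 1/16 = 5.4375
Contribution of black: (17 − 16.3125)² / 16.3125 = 0.0290

0.029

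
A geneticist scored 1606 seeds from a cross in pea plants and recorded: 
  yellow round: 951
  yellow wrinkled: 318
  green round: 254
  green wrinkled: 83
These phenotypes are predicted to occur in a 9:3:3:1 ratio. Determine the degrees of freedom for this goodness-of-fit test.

A goodness-of-fit test with 4 phenotype classes has df = 4 − 1 = 3.

3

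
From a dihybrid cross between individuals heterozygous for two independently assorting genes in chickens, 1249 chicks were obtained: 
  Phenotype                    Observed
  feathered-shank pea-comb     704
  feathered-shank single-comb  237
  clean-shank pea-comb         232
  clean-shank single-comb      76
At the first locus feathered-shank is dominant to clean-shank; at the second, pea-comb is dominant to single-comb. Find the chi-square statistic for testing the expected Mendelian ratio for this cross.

0.112

A dihybrid F₂ with independent assortment and complete dominance at both loci gives a 9:3:3:1 phenotypic ratio.
Expected counts for N = 1249 under a 9:3:3:1 ratio (total parts = 16):
  feathered-shank pea-comb: 1249 × 9/16 = 702.5625
  feathered-shank single-comb: 1249 × 3/16 = 234.1875
  clean-shank pea-comb: 1249 × 3/16 = 234.1875
  clean-shank single-comb: 1249 × 1/16 = 78.0625
χ² = Σ (O − E)² / E
  feathered-shank pea-comb: (704 − 702.5625)² / 702.5625 = 0.0029
  feathered-shank single-comb: (237 − 234.1875)² / 234.1875 = 0.0338
  clean-shank pea-comb: (232 − 234.1875)² / 234.1875 = 0.0204
  clean-shank single-comb: (76 − 78.0625)² / 78.0625 = 0.0545
χ² = 0.0029 + 0.0338 + 0.0204 + 0.0545 = 0.1116 ≈ 0.112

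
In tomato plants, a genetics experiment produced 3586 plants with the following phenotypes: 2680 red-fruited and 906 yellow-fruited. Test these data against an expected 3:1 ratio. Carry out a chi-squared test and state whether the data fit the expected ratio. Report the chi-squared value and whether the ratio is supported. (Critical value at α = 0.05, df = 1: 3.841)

0.134; consistent

Expected counts for N = 3586 under a 3:1 ratio (total parts = 4):
  red-fruited: 3586 × 3/4 = 2689.5
  yellow-fruited: 3586 × 1/4 = 896.5
χ² = Σ (O − E)² / E
  red-fruited: (2680 − 2689.5)² / 2689.5 = 0.0336
  yellow-fruited: (906 − 896.5)² / 896.5 = 0.1007
χ² = 0.0336 + 0.1007 = 0.1343 ≈ 0.134
Degrees of freedom = 2 − 1 = 1; critical value at α = 0.05 is 3.841.
Since 0.134 < 3.841, we fail to reject the null hypothesis — the data are consistent with the 3:1 ratio.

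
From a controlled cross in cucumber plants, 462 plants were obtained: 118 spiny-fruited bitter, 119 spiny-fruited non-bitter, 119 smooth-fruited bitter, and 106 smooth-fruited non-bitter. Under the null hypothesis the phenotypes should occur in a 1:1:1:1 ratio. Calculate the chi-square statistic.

1.048

The 1:1:1:1 ratio has 4 parts, so with N = 462 the expected counts are:
  spiny-fruited bitter: 462 × 1/4 = 115.5
  spiny-fruited non-bitter: 462 × 1/4 = 115.5
  smooth-fruited bitter: 462 × 1/4 = 115.5
  smooth-fruited non-bitter: 462 × 1/4 = 115.5
χ² = Σ (O − E)² / E
  spiny-fruited bitter: (118 − 115.5)² / 115.5 = 0.0541
  spiny-fruited non-bitter: (119 − 115.5)² / 115.5 = 0.1061
  smooth-fruited bitter: (119 − 115.5)² / 115.5 = 0.1061
  smooth-fruited non-bitter: (106 − 115.5)² / 115.5 = 0.7814
χ² = 0.0541 + 0.1061 + 0.1061 + 0.7814 = 1.0477 ≈ 1.048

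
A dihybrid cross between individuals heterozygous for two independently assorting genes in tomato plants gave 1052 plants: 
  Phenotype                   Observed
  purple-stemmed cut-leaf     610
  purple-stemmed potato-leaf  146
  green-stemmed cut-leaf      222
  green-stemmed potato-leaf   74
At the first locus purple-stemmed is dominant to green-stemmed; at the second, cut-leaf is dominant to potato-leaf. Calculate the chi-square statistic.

18.019

A dihybrid F₂ with independent assortment and complete dominance at both loci gives a 9:3:3:1 phenotypic ratio.
Total ratio parts = 16. Expected numbers out of 1052:
  purple-stemmed cut-leaf: 1052 × 9/16 = 591.75
  purple-stemmed potato-leaf: 1052 × 3/16 = 197.25
  green-stemmed cut-leaf: 1052 × 3/16 = 197.25
  green-stemmed potato-leaf: 1052 × 1/16 = 65.75
χ² = Σ (O − E)² / E
  purple-stemmed cut-leaf: (610 − 591.75)² / 591.75 = 0.5628
  purple-stemmed potato-leaf: (146 − 197.25)² / 197.25 = 13.3159
  green-stemmed cut-leaf: (222 − 197.25)² / 197.25 = 3.1055
  green-stemmed potato-leaf: (74 − 65.75)² / 65.75 = 1.0352
χ² = 0.5628 + 13.3159 + 3.1055 + 1.0352 = 18.0194 ≈ 18.019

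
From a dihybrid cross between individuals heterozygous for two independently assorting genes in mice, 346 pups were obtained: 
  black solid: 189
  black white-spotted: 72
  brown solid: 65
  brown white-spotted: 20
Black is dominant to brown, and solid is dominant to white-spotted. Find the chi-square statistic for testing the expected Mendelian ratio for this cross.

1.067

A dihybrid F₂ with independent assortment and complete dominance at both loci gives a 9:3:3:1 phenotypic ratio.
The 9:3:3:1 ratio has 16 parts, so with N = 346 the expected counts are:
  black solid: 346 × 9/16 = 194.625
  black white-spotted: 346 × 3/16 = 64.875
  brown solid: 346 × 3/16 = 64.875
  brown white-spotted: 346 × 1/16 = 21.625
χ² = Σ (O − E)² / E
  black solid: (189 − 194.625)² / 194.625 = 0.1626
  black white-spotted: (72 − 64.875)² / 64.875 = 0.7825
  brown solid: (65 − 64.875)² / 64.875 = 0.0002
  brown white-spotted: (20 − 21.625)² / 21.625 = 0.1221
χ² = 0.1626 + 0.7825 + 0.0002 + 0.1221 = 1.0674 ≈ 1.067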